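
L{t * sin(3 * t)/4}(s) 3 * s/(2 * (s^2+9)^2)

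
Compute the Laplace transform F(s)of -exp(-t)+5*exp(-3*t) 5/(s+3) - 1/(s+1)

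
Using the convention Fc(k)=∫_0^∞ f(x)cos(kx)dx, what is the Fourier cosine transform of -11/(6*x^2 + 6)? -11*pi*exp(-k)/12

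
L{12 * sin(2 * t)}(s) 24/(s^2 + 4)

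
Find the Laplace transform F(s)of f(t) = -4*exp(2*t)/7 -4/(7*s - 14)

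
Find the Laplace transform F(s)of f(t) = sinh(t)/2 1/(2*(s^2 - 1))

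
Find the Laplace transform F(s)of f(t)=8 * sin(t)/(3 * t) 8 * atan(1/s)/3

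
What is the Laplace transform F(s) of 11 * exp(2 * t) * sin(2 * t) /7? 22/(7 * ((s - 2) ^2 + 4) ) 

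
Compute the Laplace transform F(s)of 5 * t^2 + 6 6/s + 10/s^3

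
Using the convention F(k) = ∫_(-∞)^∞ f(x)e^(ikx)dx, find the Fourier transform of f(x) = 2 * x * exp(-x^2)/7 I * sqrt(pi) * k * exp(-k^2/4)/7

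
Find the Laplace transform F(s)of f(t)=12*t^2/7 24/(7*s^3)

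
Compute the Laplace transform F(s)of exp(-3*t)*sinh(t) 1/((s+3)^2 - 1)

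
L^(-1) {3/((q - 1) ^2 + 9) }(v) exp(v)*sin(3*v) 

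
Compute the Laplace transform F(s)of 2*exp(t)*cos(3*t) 2*(s - 1)/((s - 1)^2 + 9)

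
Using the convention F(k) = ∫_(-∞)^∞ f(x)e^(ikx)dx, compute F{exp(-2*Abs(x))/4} 1/(k^2 + 4)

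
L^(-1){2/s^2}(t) 2 * t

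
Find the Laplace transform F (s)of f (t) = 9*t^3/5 54/ (5*s^4)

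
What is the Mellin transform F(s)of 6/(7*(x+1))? 6*pi*csc(pi*s)/7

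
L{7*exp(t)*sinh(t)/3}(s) 7/(3*s*(s - 2))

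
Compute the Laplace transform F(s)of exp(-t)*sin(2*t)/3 2/(3*((s + 1)^2 + 4))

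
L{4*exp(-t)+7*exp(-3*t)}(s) 7/(s+3)+4/(s+1)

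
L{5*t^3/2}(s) 15/s^4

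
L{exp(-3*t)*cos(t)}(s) (s + 3)/((s + 3)^2 + 1)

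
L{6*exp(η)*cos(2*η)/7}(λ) 6*(λ - 1)/(7*((λ - 1)^2 + 4))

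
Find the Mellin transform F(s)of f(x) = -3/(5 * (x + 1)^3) -3 * pi * (s - 2) * (s - 1)/(10 * sin(pi * s))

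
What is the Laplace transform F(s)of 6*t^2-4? 12/s^3-4/s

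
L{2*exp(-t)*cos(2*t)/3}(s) 2*(s+1)/(3*((s+1)^2+4))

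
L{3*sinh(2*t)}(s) 6/(s^2 - 4)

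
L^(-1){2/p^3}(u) u^2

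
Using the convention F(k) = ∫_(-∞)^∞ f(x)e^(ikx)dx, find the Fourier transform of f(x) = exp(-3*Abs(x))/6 1/(k^2 + 9)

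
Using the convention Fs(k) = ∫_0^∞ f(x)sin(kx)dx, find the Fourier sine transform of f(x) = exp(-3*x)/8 k/(8*(k^2 + 9))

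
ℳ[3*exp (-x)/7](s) 3*gamma (s)/7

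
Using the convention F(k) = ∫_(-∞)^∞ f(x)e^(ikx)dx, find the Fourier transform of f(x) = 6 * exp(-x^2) 6 * sqrt(pi) * exp(-k^2/4)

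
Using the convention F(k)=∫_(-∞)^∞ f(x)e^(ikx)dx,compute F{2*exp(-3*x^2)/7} 2*sqrt(3)*sqrt(pi)*exp(-k^2/12)/21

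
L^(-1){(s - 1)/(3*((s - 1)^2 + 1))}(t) exp(t)*cos(t)/3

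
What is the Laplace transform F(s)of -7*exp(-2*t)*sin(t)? -7/((s + 2)^2 + 1)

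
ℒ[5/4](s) 5/(4*s)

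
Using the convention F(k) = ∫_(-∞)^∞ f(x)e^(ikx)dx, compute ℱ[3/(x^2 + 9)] pi * exp(-3 * Abs(k))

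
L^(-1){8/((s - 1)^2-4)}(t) 4*exp(t)*sinh(2*t)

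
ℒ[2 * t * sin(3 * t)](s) 12 * s/(s^2 + 9)^2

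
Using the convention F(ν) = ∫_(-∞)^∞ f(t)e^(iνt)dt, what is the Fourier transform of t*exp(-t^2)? I*sqrt(pi)*ν*exp(-ν^2/4)/2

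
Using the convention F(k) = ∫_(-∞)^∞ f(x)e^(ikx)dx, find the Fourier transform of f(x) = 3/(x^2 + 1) 3*pi*exp(-Abs(k))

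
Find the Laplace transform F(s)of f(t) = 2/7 2/(7 * s)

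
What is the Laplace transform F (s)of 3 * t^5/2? 180/s^6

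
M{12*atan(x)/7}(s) -6*pi*sec(pi*s/2)/(7*s)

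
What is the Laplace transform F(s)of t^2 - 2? 2/s^3 - 2/s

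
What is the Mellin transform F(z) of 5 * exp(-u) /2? 5 * gamma(z) /2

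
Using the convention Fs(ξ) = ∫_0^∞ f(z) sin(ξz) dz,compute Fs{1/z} pi/2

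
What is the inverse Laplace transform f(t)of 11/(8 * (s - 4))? 11 * exp(4 * t)/8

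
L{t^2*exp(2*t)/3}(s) 2/(3*(s - 2)^3)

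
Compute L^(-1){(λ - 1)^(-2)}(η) η*exp(η)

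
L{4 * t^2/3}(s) 8/(3 * s^3)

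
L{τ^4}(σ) 24/σ^5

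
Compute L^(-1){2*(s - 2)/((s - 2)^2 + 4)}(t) 2*exp(2*t)*cos(2*t)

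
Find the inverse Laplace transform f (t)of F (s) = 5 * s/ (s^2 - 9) 5 * cosh (3 * t)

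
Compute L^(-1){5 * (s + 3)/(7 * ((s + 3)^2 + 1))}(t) 5 * exp(-3 * t) * cos(t)/7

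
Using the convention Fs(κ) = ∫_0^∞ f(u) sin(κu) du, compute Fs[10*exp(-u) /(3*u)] 10*atan(κ) /3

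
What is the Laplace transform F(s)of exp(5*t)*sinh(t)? 1/((s - 5)^2 - 1)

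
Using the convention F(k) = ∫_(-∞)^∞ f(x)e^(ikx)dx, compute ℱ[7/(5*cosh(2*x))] 7*pi/(10*cosh(pi*k/4))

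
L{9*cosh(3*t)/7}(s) 9*s/(7*(s^2 - 9))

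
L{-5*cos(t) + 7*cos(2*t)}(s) 7*s/(s^2 + 4)-5*s/(s^2 + 1)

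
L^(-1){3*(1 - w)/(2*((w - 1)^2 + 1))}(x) -3*exp(x)*cos(x)/2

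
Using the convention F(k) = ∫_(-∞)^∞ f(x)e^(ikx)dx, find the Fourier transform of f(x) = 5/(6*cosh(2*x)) 5*pi/(12*cosh(pi*k/4))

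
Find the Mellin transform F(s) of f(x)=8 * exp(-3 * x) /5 8 * gamma(s) /(5 * 3^s) 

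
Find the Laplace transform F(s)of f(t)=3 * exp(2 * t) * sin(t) 3/((s - 2)^2 + 1)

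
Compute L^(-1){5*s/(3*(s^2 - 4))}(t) 5*cosh(2*t)/3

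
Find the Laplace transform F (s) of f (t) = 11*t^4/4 66/s^5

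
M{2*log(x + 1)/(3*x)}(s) -2*pi*csc(pi*s)/(3*s - 3)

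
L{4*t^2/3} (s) 8/ (3*s^3)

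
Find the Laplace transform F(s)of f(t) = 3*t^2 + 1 6/s^3 + 1/s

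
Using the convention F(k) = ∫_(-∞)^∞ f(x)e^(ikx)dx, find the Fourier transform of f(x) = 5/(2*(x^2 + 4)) 5*pi*exp(-2*Abs(k))/4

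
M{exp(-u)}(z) gamma(z)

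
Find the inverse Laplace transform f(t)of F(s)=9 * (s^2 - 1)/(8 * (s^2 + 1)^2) 9 * t * cos(t)/8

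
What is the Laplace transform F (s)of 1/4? 1/ (4 * s)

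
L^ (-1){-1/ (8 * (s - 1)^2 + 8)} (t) -exp (t) * sin (t)/8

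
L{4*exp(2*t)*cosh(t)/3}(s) 4*(s - 2)/(3*((s - 2)^2 - 1))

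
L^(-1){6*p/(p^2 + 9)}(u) 6*cos(3*u)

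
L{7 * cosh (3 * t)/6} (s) 7 * s/ (6 * (s^2 - 9))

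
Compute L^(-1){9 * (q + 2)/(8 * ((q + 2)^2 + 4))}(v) 9 * exp(-2 * v) * cos(2 * v)/8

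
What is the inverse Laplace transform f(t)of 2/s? 2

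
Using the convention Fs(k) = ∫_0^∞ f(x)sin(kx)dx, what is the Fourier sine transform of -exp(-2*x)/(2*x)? -atan(k/2)/2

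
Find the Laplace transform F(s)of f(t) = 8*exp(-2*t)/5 8/(5*(s+2))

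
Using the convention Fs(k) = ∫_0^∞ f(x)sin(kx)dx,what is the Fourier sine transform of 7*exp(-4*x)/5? 7*k/(5*(k^2 + 16))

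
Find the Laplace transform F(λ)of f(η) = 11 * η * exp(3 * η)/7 11/(7 * (λ - 3)^2)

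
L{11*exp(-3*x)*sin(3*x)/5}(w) 33/(5*((w + 3)^2 + 9))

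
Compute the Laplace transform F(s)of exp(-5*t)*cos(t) (s + 5)/((s + 5)^2 + 1)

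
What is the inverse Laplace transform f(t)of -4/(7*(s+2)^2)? -4*t*exp(-2*t)/7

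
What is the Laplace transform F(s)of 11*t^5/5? 264/s^6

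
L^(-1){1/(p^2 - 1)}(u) sinh(u)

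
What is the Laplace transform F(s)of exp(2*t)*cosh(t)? (s - 2)/((s - 2)^2 - 1)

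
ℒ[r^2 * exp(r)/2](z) (z - 1)^(-3)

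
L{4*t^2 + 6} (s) 6/s + 8/s^3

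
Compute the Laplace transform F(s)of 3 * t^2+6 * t 6/s^2+6/s^3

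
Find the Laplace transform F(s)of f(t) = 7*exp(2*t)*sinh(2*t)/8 7/(4*s*(s - 4))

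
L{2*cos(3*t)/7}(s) 2*s/(7*(s^2+9))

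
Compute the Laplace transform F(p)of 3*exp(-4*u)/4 3/(4*(p + 4))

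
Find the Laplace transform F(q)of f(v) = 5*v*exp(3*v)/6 5/(6*(q - 3)^2)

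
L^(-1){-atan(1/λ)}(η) -sin(η)/η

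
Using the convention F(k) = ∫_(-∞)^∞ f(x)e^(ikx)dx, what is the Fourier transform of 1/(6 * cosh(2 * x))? pi/(12 * cosh(pi * k/4))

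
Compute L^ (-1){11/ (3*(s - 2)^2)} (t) 11*t*exp (2*t)/3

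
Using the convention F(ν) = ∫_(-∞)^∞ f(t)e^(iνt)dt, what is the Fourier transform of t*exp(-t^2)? I*sqrt(pi)*ν*exp(-ν^2/4)/2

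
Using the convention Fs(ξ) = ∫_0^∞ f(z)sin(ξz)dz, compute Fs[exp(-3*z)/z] atan(ξ/3)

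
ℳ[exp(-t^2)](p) gamma(p/2)/2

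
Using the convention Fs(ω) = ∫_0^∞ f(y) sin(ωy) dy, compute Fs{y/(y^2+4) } pi*exp(-2*ω) /2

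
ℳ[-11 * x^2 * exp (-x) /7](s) -11 * gamma (s + 2) /7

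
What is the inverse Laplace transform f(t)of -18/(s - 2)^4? -3 * t^3 * exp(2 * t)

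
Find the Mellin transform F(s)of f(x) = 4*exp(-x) 4*gamma(s)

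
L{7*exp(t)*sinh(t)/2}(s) 7/(2*s*(s - 2))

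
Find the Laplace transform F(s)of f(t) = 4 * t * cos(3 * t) 4 * (s^2-9)/(s^2 + 9)^2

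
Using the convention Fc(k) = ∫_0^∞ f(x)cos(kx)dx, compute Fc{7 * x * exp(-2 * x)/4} 7 * (4 - k^2)/(4 * (k^2 + 4)^2)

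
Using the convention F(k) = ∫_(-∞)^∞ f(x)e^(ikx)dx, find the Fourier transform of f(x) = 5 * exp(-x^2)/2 5 * sqrt(pi) * exp(-k^2/4)/2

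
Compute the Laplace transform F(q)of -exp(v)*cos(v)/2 (1 - q)/(2*((q - 1)^2 + 1))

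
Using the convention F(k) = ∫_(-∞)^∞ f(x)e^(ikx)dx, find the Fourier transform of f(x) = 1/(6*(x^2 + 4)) pi*exp(-2*Abs(k))/12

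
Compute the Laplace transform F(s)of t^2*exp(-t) 2/(s + 1)^3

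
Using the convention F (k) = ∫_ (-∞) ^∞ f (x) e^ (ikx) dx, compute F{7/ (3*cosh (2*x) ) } 7*pi/ (6*cosh (pi*k/4) ) 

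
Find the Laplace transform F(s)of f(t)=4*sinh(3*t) 12/(s^2 - 9)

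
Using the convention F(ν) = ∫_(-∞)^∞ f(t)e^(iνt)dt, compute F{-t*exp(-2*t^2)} -sqrt(2)*I*sqrt(pi)*ν*exp(-ν^2/8)/8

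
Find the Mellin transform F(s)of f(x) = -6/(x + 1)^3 -3*pi*(s - 2)*(s - 1)/sin(pi*s)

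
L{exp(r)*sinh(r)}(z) 1/(z*(z - 2))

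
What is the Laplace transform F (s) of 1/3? 1/ (3 * s) 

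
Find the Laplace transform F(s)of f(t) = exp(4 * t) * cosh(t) (s - 4)/((s - 4)^2 - 1)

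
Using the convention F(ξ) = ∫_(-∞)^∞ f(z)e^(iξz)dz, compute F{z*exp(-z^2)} I*sqrt(pi)*ξ*exp(-ξ^2/4)/2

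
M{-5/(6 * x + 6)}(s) -5 * pi * csc(pi * s)/6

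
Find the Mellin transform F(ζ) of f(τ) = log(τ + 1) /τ -pi * csc(pi * ζ) /(ζ - 1) 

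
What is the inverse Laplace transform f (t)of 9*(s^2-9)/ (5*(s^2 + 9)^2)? 9*t*cos (3*t)/5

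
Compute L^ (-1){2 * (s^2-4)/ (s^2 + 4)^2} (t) 2 * t * cos (2 * t)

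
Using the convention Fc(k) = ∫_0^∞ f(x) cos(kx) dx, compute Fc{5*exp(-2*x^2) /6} 5*sqrt(2)*sqrt(pi)*exp(-k^2/8) /24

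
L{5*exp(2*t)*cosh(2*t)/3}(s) 5*(s - 2)/(3*s*(s - 4))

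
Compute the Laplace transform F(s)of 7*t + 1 7/s^2 + 1/s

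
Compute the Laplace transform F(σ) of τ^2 2/σ^3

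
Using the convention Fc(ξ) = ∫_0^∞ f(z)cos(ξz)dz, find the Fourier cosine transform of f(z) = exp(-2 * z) 2/(ξ^2 + 4)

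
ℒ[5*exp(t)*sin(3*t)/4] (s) 15/(4*((s - 1)^2 + 9))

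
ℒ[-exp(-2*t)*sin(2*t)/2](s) -1/((s + 2)^2 + 4)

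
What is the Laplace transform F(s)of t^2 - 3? 2/s^3 - 3/s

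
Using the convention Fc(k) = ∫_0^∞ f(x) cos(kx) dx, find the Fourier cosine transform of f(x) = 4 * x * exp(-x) 4 * (1 - k^2) /(k^2 + 1) ^2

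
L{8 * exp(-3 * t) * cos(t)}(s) 8 * (s + 3)/((s + 3)^2 + 1)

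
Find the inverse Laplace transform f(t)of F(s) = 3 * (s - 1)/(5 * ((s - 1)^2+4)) 3 * exp(t) * cos(2 * t)/5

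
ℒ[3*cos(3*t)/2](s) 3*s/(2*(s^2+9))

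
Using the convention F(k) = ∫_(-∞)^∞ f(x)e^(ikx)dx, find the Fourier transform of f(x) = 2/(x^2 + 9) 2*pi*exp(-3*Abs(k))/3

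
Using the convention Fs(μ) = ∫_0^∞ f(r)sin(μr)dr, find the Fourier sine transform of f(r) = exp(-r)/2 μ/(2*(μ^2 + 1))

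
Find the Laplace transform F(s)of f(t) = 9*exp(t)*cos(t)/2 9*(s - 1)/(2*((s - 1)^2 + 1))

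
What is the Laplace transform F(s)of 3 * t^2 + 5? 5/s + 6/s^3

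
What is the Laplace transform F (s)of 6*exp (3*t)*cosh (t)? 6*(s - 3)/ ( (s - 3)^2 - 1)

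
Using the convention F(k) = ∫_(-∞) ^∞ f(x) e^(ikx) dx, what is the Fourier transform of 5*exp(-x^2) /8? 5*sqrt(pi)*exp(-k^2/4) /8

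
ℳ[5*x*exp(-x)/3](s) 5*gamma(s + 1)/3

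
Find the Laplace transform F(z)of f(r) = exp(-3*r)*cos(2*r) (z + 3)/((z + 3)^2 + 4)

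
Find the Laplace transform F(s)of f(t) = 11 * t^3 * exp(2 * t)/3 22/(s - 2)^4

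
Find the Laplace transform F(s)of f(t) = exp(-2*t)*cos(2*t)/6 (s + 2)/(6*((s + 2)^2 + 4))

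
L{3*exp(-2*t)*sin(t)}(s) 3/((s + 2)^2 + 1)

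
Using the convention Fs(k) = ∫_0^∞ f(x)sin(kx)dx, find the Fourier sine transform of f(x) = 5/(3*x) 5*pi/6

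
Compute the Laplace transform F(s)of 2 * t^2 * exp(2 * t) 4/(s - 2)^3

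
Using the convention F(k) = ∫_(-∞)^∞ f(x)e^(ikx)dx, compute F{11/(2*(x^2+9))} 11*pi*exp(-3*Abs(k))/6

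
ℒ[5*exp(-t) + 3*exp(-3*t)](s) 5/(s + 1) + 3/(s + 3)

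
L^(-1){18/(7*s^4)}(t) 3*t^3/7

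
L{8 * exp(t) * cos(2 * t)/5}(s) 8 * (s - 1)/(5 * ((s - 1)^2+4))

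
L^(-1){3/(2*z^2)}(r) 3*r/2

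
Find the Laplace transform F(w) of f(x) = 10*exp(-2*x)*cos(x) 10*(w + 2) /((w + 2) ^2 + 1) 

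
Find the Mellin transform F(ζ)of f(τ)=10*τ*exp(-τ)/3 10*gamma(ζ + 1)/3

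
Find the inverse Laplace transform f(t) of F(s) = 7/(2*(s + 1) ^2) 7*t*exp(-t) /2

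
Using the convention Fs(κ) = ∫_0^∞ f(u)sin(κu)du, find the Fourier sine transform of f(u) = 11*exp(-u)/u 11*atan(κ)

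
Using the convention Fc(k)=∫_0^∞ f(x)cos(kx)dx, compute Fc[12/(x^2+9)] 2 * pi * exp(-3 * k)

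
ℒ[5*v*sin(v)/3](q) 10*q/(3*(q^2 + 1)^2)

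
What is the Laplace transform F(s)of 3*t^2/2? 3/s^3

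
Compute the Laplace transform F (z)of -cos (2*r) -z/ (z^2 + 4)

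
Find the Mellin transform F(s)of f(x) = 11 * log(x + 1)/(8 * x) -11 * pi * csc(pi * s)/(8 * s - 8)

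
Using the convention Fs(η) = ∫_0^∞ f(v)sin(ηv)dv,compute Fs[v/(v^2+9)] pi*exp(-3*η)/2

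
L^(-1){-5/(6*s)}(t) -5/6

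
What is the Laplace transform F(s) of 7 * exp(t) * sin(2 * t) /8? 7/(4 * ((s - 1) ^2 + 4) ) 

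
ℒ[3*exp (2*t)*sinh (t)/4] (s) 3/ (4*( (s - 2)^2-1))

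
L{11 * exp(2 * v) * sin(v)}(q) 11/((q - 2)^2 + 1)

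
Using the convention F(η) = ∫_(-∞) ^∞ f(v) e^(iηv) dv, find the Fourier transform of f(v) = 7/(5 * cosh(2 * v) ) 7 * pi/(10 * cosh(pi * η/4) ) 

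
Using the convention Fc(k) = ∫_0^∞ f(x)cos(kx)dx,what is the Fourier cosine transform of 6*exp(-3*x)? 18/(k^2 + 9)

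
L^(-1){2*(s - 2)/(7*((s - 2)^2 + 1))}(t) 2*exp(2*t)*cos(t)/7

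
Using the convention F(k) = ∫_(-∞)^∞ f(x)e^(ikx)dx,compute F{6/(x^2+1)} 6*pi*exp(-Abs(k))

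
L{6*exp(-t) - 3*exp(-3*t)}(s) 6/(s + 1) - 3/(s + 3)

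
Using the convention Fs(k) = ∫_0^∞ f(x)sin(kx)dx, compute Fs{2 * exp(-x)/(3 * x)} 2 * atan(k)/3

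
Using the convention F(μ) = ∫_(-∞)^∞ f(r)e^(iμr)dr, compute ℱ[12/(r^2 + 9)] 4*pi*exp(-3*Abs(μ))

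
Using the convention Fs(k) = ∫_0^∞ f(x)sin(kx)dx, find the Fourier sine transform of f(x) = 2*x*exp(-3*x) 12*k/(k^2 + 9)^2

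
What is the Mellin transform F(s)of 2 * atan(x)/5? -pi * sec(pi * s/2)/(5 * s)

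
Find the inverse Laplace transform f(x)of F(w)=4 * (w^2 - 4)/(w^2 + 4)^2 4 * x * cos(2 * x)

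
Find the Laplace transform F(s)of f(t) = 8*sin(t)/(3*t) 8*atan(1/s)/3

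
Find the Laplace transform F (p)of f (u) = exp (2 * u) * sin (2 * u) 2/ ( (p - 2)^2 + 4)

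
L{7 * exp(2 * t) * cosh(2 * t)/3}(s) 7 * (s - 2)/(3 * s * (s - 4))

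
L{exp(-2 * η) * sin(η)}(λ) 1/((λ + 2)^2 + 1)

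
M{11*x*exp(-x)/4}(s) 11*gamma(s + 1)/4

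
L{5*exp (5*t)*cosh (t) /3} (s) 5*(s - 5) / (3*( (s - 5) ^2 - 1) ) 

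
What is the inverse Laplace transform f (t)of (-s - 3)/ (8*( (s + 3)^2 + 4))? -exp (-3*t)*cos (2*t)/8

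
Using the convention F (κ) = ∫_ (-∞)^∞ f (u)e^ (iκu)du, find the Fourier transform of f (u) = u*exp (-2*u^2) sqrt (2)*I*sqrt (pi)*κ*exp (-κ^2/8)/8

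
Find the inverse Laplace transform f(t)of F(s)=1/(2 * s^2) t/2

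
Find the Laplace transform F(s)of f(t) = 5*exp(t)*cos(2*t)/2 5*(s - 1)/(2*((s - 1)^2 + 4))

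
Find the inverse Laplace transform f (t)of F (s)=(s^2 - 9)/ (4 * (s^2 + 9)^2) t * cos (3 * t)/4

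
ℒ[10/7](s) 10/ (7 * s)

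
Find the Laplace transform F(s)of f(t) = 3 3/s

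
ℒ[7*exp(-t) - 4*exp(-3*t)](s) 7/(s + 1) - 4/(s + 3) 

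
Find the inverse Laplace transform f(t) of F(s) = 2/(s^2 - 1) 2*sinh(t) 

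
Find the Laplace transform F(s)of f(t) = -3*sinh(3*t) -9/(s^2 - 9)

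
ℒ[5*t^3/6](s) 5/s^4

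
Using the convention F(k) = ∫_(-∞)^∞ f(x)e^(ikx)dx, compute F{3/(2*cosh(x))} 3*pi/(2*cosh(pi*k/2))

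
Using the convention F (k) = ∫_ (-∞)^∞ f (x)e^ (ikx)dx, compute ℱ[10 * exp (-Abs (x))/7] 20/ (7 * (k^2 + 1))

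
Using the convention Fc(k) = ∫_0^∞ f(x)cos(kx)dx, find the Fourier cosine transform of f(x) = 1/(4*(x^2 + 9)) pi*exp(-3*k)/24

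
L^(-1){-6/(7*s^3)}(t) -3*t^2/7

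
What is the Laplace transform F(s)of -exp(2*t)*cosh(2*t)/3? (2 - s)/(3*s*(s - 4))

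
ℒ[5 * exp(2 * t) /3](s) 5/(3 * (s - 2) ) 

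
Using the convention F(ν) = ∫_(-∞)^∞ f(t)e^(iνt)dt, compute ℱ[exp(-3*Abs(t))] 6/(ν^2 + 9)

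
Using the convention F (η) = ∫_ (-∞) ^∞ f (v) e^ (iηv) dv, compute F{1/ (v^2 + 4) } pi * exp (-2 * Abs (η) ) /2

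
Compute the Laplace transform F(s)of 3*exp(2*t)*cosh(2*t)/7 3*(s - 2)/(7*s*(s - 4))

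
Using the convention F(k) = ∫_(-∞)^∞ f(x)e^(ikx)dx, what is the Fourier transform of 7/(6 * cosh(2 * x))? 7 * pi/(12 * cosh(pi * k/4))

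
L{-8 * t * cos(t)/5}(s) 8 * (1 - s^2)/(5 * (s^2 + 1)^2)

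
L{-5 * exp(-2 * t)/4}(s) -5/(4 * s + 8)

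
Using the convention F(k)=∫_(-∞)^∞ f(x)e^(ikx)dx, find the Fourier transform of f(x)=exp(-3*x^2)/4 sqrt(3)*sqrt(pi)*exp(-k^2/12)/12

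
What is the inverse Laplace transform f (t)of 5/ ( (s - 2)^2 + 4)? 5 * exp (2 * t) * sin (2 * t)/2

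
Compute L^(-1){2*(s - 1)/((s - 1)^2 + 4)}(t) 2*exp(t)*cos(2*t)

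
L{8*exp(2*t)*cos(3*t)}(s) 8*(s - 2)/((s - 2)^2+9)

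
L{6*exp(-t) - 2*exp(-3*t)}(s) 6/(s + 1) - 2/(s + 3)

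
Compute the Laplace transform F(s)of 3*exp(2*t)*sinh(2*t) 6/(s*(s - 4))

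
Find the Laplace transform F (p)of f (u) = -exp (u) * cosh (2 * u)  (1 - p)/ ( (p - 1)^2 - 4)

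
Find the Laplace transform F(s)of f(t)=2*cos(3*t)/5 2*s/(5*(s^2 + 9))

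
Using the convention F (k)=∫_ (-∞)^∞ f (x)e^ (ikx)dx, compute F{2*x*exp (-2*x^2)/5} sqrt (2)*I*sqrt (pi)*k*exp (-k^2/8)/20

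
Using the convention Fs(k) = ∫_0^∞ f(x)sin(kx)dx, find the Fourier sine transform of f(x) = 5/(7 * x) 5 * pi/14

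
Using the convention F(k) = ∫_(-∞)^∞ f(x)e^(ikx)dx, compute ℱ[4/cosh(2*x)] 2*pi/cosh(pi*k/4)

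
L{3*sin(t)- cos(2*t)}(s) 3/(s^2 + 1)- s/(s^2 + 4)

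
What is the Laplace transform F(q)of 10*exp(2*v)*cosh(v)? 10*(q - 2)/((q - 2)^2 - 1)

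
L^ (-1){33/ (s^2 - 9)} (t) 11*sinh (3*t)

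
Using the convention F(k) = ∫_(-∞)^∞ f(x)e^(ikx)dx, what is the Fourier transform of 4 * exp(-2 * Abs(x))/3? 16/(3 * (k^2+4))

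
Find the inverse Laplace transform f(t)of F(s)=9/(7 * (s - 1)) 9 * exp(t)/7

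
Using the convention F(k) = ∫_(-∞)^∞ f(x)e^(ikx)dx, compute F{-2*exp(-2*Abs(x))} -8/(k^2 + 4)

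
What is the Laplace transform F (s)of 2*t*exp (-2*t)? 2/ (s+2)^2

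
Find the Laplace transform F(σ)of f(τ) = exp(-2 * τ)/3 1/(3 * (σ + 2))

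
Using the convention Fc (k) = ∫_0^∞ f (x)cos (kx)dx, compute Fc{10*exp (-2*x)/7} 20/ (7*(k^2 + 4))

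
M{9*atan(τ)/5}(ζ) -9*pi*sec(pi*ζ/2)/(10*ζ)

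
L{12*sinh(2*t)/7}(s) 24/(7*(s^2 - 4))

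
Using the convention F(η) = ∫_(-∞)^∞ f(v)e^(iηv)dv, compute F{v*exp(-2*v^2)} sqrt(2)*I*sqrt(pi)*η*exp(-η^2/8)/8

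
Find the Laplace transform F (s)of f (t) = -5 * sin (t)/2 -5/ (2 * s^2 + 2)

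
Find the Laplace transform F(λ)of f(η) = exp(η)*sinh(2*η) 2/((λ - 1)^2 - 4)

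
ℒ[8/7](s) 8/ (7*s)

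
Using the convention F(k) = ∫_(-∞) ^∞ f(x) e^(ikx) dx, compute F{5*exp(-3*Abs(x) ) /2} 15/(k^2 + 9) 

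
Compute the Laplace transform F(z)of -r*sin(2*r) -4*z/(z^2 + 4)^2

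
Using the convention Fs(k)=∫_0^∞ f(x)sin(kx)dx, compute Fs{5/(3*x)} 5*pi/6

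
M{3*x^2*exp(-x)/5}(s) 3*gamma(s + 2)/5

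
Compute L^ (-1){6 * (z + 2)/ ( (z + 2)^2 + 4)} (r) 6 * exp (-2 * r) * cos (2 * r)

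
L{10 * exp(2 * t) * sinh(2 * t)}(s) 20/(s * (s - 4))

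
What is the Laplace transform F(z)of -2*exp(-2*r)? -2/(z + 2)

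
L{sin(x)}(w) 1/(w^2 + 1)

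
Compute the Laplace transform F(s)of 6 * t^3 36/s^4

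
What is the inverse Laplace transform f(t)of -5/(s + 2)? -5*exp(-2*t)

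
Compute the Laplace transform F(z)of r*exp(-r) (z + 1)^(-2)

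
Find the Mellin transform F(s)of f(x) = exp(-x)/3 gamma(s)/3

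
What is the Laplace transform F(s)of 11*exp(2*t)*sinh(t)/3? 11/(3*((s - 2)^2 - 1))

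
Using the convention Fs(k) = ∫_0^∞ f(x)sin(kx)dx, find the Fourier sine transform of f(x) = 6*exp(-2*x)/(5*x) 6*atan(k/2)/5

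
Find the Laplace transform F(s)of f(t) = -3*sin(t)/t -3*atan(1/s)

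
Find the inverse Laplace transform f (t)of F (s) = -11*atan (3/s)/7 -11*sin (3*t)/ (7*t)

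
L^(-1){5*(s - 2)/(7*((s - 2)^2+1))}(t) 5*exp(2*t)*cos(t)/7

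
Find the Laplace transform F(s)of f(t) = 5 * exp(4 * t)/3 5/(3 * (s - 4))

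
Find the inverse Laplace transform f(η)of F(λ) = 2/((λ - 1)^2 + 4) exp(η) * sin(2 * η)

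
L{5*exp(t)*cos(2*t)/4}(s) 5*(s - 1)/(4*((s - 1)^2+4))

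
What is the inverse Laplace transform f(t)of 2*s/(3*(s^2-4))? 2*cosh(2*t)/3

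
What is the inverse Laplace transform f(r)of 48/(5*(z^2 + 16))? 12*sin(4*r)/5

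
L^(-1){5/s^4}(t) 5 * t^3/6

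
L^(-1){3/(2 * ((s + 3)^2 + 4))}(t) 3 * exp(-3 * t) * sin(2 * t)/4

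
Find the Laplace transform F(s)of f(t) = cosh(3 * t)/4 s/(4 * (s^2 - 9))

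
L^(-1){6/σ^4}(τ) τ^3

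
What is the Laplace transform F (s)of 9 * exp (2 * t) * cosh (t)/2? 9 * (s - 2)/ (2 * ( (s - 2)^2 - 1))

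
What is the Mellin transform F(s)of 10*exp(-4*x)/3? 10*gamma(s)/(3*2^(2*s))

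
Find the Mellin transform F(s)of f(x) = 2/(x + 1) 2*pi*csc(pi*s)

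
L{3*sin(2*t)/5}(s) 6/(5*(s^2 + 4))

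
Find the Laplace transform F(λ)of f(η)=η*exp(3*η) (λ - 3)^(-2)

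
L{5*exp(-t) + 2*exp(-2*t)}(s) 2/(s + 2) + 5/(s + 1)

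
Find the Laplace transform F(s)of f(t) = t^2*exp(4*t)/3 2/(3*(s - 4)^3)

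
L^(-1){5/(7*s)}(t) 5/7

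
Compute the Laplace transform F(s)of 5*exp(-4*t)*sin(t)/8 5/(8*((s + 4)^2 + 1))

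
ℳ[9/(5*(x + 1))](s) 9*pi*csc(pi*s)/5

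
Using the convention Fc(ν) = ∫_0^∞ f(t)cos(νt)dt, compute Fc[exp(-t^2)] sqrt(pi) * exp(-ν^2/4)/2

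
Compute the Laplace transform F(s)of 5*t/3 5/(3*s^2)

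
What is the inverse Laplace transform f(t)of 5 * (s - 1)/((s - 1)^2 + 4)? 5 * exp(t) * cos(2 * t)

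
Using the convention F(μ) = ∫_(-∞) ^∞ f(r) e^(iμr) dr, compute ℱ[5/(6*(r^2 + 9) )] 5*pi*exp(-3*Abs(μ) ) /18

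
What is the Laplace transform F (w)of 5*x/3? 5/ (3*w^2)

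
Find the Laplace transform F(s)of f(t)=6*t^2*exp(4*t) 12/(s - 4)^3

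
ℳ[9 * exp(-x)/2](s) 9 * gamma(s)/2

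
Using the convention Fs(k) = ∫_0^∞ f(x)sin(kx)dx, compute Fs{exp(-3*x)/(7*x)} atan(k/3)/7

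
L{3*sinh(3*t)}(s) 9/(s^2-9)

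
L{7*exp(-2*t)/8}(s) 7/(8*(s+2))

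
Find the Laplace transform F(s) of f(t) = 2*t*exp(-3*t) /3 2/(3*(s + 3) ^2) 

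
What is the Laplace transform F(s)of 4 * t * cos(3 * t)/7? 4 * (s^2 - 9)/(7 * (s^2 + 9)^2)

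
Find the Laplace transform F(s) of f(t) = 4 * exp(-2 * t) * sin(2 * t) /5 8/(5 * ((s + 2) ^2 + 4) ) 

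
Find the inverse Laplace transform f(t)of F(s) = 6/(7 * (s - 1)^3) 3 * t^2 * exp(t)/7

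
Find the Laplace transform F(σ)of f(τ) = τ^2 2/σ^3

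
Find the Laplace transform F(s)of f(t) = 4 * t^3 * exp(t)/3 8/(s - 1)^4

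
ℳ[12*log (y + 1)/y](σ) -12*pi*csc (pi*σ)/ (σ - 1)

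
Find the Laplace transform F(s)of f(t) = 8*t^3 48/s^4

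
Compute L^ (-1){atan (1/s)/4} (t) sin (t)/ (4 * t)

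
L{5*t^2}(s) 10/s^3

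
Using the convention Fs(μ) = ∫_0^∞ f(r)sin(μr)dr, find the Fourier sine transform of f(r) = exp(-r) μ/(μ^2 + 1)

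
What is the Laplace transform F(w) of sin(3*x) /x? atan(3/w) 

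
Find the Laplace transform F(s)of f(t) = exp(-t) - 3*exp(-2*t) 1/(s + 1) - 3/(s + 2)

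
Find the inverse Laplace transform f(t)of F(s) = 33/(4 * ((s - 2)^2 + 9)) 11 * exp(2 * t) * sin(3 * t)/4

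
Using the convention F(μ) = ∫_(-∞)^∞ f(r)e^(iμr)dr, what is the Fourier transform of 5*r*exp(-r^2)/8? 5*I*sqrt(pi)*μ*exp(-μ^2/4)/16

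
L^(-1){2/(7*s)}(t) 2/7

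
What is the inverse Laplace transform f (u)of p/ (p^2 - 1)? cosh (u)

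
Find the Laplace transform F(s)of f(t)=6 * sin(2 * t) 12/(s^2 + 4)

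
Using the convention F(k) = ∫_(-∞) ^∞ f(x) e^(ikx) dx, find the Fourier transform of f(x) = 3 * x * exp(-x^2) 3 * I * sqrt(pi) * k * exp(-k^2/4) /2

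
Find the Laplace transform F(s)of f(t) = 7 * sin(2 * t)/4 7/(2 * (s^2 + 4))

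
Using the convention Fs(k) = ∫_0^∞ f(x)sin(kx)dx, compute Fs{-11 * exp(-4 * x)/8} -11 * k/(8 * k^2 + 128)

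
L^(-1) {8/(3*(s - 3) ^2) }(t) 8*t*exp(3*t) /3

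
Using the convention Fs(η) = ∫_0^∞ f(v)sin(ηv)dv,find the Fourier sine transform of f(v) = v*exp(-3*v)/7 6*η/(7*(η^2+9)^2)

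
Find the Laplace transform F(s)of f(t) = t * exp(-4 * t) (s + 4)^(-2)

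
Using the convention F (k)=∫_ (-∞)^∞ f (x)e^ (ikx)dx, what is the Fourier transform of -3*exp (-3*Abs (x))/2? -9/ (k^2 + 9)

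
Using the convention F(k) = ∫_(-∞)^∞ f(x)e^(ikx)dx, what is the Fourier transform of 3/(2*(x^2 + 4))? 3*pi*exp(-2*Abs(k))/4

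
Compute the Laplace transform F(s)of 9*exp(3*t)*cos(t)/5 9*(s - 3)/(5*((s - 3)^2+1))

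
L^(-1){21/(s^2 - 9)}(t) 7*sinh(3*t)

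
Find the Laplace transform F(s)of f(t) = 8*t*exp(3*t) 8/(s - 3)^2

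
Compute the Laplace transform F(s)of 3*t 3/s^2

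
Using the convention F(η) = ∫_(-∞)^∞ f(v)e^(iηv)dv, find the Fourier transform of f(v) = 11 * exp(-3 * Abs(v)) 66/(η^2 + 9)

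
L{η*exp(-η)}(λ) (λ + 1)^(-2)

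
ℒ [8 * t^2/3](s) 16/(3 * s^3)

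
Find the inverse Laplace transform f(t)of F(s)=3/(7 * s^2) 3 * t/7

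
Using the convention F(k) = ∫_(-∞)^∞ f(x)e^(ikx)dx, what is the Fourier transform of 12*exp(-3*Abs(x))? 72/(k^2 + 9)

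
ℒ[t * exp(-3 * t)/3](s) 1/(3 * (s + 3)^2)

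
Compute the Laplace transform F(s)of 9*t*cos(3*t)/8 9*(s^2 - 9)/(8*(s^2 + 9)^2)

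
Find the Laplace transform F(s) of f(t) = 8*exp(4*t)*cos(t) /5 8*(s - 4) /(5*((s - 4) ^2 + 1) ) 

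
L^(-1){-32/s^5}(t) -4 * t^4/3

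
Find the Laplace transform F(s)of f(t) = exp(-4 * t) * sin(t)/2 1/(2 * ((s + 4)^2 + 1))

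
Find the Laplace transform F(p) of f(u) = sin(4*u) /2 2/(p^2+16) 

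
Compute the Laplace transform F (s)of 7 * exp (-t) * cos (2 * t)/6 7 * (s+1)/ (6 * ( (s+1)^2+4))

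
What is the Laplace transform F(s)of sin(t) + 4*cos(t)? 4*s/(s^2 + 1) + 1/(s^2 + 1)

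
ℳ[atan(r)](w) -pi*sec(pi*w/2) /(2*w) 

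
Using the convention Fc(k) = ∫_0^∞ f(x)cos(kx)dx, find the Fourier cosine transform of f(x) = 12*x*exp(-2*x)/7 12*(4 - k^2)/(7*(k^2+4)^2)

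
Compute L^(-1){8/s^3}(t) 4*t^2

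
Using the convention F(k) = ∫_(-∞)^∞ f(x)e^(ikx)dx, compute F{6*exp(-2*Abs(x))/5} 24/(5*(k^2 + 4))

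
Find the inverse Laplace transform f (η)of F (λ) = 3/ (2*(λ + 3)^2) 3*η*exp (-3*η)/2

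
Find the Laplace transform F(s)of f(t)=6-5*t 6/s - 5/s^2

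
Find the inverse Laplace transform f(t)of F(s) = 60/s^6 t^5/2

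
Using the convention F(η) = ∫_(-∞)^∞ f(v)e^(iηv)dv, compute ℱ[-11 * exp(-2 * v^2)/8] -11 * sqrt(2) * sqrt(pi) * exp(-η^2/8)/16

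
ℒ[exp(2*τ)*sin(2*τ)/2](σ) 1/((σ - 2)^2 + 4)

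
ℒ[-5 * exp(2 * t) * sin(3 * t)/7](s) -15/(7 * (s - 2)^2 + 63)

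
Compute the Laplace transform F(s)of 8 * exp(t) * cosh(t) 8 * (s - 1)/(s * (s - 2))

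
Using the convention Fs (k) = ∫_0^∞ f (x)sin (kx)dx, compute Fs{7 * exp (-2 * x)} 7 * k/ (k^2 + 4)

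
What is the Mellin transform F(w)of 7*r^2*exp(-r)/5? 7*gamma(w + 2)/5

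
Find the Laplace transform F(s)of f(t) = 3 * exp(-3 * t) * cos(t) 3 * (s + 3)/((s + 3)^2 + 1)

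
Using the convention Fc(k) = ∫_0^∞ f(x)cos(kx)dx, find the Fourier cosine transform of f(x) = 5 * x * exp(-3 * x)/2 5 * (9 - k^2)/(2 * (k^2 + 9)^2)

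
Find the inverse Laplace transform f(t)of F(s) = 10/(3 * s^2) 10 * t/3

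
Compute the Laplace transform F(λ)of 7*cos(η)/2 7*λ/(2*(λ^2 + 1))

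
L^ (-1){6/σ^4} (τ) τ^3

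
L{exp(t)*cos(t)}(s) (s - 1)/((s - 1)^2 + 1)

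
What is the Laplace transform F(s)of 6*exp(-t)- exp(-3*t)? 6/(s + 1)-1/(s + 3)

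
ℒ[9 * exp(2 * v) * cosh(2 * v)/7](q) 9 * (q - 2)/(7 * q * (q - 4))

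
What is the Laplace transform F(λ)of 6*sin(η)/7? 6/(7*(λ^2 + 1))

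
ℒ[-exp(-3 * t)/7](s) -1/(7 * s + 21)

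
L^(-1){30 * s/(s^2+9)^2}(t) 5 * t * sin(3 * t)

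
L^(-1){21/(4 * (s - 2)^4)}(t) 7 * t^3 * exp(2 * t)/8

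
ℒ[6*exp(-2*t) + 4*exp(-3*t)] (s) 6/(s + 2) + 4/(s + 3)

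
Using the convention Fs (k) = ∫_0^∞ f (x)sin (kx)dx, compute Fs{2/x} pi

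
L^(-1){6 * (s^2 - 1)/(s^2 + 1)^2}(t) 6 * t * cos(t)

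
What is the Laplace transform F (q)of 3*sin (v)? 3/ (q^2 + 1)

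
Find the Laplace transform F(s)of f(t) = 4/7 4/(7*s)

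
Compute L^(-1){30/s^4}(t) 5 * t^3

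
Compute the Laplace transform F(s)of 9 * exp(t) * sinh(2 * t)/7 18/(7 * ((s - 1)^2 - 4))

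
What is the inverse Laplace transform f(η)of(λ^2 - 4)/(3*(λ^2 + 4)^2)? η*cos(2*η)/3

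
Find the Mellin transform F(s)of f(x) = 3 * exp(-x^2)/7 3 * gamma(s/2)/14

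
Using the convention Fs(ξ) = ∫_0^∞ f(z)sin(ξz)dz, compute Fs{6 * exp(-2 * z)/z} 6 * atan(ξ/2)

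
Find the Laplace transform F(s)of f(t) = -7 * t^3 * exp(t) -42/(s - 1)^4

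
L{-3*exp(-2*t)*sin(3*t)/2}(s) -9/(2*(s + 2)^2 + 18)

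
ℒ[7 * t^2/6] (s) 7/ (3 * s^3)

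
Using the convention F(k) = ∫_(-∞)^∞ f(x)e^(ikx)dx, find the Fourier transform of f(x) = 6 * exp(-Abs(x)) 12/(k^2 + 1)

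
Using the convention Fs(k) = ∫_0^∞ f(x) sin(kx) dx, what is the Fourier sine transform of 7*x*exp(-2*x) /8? 7*k/(2*(k^2 + 4) ^2) 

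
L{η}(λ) λ^(-2)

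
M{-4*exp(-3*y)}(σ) -4*gamma(σ)/3^σ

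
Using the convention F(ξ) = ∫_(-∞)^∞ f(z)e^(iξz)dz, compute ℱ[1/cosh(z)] pi/cosh(pi * ξ/2)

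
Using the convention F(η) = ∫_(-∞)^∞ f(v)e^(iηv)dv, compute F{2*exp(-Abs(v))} 4/(η^2 + 1)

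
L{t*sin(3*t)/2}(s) 3*s/(s^2 + 9)^2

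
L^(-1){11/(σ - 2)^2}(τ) 11 * τ * exp(2 * τ)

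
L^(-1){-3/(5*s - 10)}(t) -3*exp(2*t)/5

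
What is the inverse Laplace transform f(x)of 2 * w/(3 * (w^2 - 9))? 2 * cosh(3 * x)/3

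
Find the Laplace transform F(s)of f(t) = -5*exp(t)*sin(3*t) -15/((s - 1)^2+9)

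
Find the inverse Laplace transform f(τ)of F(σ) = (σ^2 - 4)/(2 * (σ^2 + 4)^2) τ * cos(2 * τ)/2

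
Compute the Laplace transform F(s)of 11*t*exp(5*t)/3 11/(3*(s - 5)^2)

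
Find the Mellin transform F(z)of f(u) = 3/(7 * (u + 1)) 3 * pi * csc(pi * z)/7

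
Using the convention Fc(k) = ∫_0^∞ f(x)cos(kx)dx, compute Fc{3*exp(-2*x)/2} 3/(k^2 + 4)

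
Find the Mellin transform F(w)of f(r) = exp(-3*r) gamma(w)/3^w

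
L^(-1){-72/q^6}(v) -3 * v^5/5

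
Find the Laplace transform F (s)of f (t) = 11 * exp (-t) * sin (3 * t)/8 33/ (8 * ( (s + 1)^2 + 9))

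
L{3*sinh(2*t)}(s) 6/(s^2 - 4)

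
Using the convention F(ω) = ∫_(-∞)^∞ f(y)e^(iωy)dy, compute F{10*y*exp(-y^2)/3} 5*I*sqrt(pi)*ω*exp(-ω^2/4)/3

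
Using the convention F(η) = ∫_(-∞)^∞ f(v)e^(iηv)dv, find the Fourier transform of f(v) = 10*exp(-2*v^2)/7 5*sqrt(2)*sqrt(pi)*exp(-η^2/8)/7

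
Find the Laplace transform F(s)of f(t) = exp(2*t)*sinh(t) 1/((s - 2)^2 - 1)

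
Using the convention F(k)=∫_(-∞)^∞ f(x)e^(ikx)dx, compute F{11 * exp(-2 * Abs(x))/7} 44/(7 * (k^2 + 4))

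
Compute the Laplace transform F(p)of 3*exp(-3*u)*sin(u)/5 3/(5*((p + 3)^2 + 1))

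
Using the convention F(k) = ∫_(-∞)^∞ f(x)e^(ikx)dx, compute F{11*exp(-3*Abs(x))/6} 11/(k^2 + 9)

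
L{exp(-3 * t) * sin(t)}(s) 1/((s + 3)^2 + 1)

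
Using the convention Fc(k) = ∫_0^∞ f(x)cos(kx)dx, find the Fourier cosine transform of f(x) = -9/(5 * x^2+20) -9 * pi * exp(-2 * k)/20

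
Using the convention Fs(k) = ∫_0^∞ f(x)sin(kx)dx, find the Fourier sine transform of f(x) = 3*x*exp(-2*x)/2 6*k/(k^2 + 4)^2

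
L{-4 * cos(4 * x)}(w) -4 * w/(w^2 + 16)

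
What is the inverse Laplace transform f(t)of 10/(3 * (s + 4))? 10 * exp(-4 * t)/3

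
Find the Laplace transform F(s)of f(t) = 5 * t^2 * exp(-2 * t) 10/(s + 2)^3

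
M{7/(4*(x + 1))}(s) 7*pi*csc(pi*s)/4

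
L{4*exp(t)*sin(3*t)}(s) 12/((s - 1)^2 + 9)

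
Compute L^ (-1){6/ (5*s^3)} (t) 3*t^2/5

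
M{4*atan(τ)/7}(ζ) -2*pi*sec(pi*ζ/2)/(7*ζ)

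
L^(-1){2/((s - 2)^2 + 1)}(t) 2 * exp(2 * t) * sin(t)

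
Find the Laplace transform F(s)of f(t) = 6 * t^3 36/s^4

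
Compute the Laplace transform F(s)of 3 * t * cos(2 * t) 3 * (s^2 - 4)/(s^2 + 4)^2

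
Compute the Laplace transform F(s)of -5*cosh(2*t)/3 -5*s/(3*s^2 - 12)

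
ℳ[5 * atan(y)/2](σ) -5 * pi * sec(pi * σ/2)/(4 * σ)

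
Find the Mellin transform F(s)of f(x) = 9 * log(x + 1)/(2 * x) -9 * pi * csc(pi * s)/(2 * s - 2)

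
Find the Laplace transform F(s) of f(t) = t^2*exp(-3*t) 2/(s + 3) ^3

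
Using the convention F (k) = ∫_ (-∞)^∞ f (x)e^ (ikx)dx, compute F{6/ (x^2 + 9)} 2 * pi * exp (-3 * Abs (k))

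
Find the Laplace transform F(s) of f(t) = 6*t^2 12/s^3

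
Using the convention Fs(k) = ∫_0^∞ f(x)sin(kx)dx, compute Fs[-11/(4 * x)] -11 * pi/8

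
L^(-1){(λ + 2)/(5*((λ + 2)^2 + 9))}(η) exp(-2*η)*cos(3*η)/5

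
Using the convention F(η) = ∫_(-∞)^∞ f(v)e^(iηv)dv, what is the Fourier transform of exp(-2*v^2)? sqrt(2)*sqrt(pi)*exp(-η^2/8)/2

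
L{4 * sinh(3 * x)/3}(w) 4/(w^2 - 9)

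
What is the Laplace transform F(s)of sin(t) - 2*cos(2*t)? 1/(s^2 + 1) - 2*s/(s^2 + 4)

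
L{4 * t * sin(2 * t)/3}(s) 16 * s/(3 * (s^2 + 4)^2)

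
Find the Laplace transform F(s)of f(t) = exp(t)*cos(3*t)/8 (s - 1)/(8*((s - 1)^2 + 9))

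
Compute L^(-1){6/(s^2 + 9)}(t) 2*sin(3*t)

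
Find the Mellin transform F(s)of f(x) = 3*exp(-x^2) 3*gamma(s/2)/2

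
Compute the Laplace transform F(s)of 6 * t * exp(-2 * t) 6/(s + 2)^2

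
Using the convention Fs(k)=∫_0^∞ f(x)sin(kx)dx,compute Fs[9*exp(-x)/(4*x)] 9*atan(k)/4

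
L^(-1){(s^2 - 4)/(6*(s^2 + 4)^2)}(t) t*cos(2*t)/6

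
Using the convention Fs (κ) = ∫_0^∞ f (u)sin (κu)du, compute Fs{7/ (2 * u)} 7 * pi/4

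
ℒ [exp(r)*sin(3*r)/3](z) 1/((z - 1)^2 + 9)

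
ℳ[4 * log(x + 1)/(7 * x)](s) -4 * pi * csc(pi * s)/(7 * s - 7)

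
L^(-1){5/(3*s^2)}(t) 5*t/3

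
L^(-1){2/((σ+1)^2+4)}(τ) exp(-τ)*sin(2*τ)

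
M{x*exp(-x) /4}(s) gamma(s + 1) /4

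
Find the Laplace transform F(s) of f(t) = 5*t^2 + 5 10/s^3 + 5/s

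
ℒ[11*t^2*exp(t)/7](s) 22/(7*(s - 1)^3)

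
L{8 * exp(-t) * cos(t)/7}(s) 8 * (s + 1)/(7 * ((s + 1)^2 + 1))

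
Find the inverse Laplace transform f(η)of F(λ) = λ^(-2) η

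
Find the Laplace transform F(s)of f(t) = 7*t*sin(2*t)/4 7*s/(s^2 + 4)^2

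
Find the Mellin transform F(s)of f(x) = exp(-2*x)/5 gamma(s)/(5*2^s)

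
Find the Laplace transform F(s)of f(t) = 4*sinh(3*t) 12/(s^2-9)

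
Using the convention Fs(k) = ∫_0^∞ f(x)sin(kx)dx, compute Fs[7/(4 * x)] 7 * pi/8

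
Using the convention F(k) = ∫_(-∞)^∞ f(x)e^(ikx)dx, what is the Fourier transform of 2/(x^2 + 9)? 2 * pi * exp(-3 * Abs(k))/3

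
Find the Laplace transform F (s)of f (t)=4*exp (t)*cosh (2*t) 4*(s - 1)/ ( (s - 1)^2 - 4)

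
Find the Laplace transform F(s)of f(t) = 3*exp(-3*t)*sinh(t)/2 3/(2*((s + 3)^2 - 1))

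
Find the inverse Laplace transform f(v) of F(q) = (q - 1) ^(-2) v*exp(v) 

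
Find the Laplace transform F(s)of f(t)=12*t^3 72/s^4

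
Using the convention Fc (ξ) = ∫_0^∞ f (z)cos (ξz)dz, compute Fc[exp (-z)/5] 1/ (5*(ξ^2 + 1))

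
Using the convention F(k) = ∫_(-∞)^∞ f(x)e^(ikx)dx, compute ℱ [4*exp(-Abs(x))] 8/(k^2 + 1)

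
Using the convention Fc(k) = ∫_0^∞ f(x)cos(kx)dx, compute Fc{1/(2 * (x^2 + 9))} pi * exp(-3 * k)/12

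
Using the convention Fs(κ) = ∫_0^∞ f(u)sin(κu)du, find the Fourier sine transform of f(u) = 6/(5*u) 3*pi/5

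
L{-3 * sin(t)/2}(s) -3/(2 * s^2 + 2)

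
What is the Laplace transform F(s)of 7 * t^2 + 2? 14/s^3 + 2/s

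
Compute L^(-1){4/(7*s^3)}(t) 2*t^2/7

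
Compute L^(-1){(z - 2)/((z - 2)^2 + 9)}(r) exp(2*r)*cos(3*r)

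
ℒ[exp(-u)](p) 1/(p+1)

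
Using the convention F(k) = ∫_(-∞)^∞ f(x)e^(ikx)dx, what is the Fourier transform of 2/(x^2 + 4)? pi*exp(-2*Abs(k))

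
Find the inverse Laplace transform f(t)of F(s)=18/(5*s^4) 3*t^3/5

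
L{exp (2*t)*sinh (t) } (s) 1/ ( (s - 2) ^2 - 1) 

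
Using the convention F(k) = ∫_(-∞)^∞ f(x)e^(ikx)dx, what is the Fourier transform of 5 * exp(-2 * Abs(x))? 20/(k^2 + 4)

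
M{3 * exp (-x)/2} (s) 3 * gamma (s)/2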